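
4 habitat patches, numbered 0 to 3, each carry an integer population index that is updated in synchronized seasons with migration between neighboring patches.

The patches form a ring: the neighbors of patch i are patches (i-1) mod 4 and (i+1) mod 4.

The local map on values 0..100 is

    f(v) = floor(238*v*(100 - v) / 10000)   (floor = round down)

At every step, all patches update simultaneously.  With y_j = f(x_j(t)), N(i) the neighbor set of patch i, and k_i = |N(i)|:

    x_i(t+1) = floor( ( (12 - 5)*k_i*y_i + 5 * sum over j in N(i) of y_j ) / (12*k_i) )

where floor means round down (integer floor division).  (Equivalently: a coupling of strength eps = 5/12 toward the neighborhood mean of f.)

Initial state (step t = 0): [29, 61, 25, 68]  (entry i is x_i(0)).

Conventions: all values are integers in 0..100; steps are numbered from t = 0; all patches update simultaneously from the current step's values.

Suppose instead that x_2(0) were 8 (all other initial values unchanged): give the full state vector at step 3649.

Answer: [58, 58, 58, 58]
Key observation: The state at step 4, [57, 57, 57, 57], reappears at step 6: the system is in a cycle of period 2 from step 4 on.  Therefore the state at step 3649 equals the state at step 4 + ((3649 - 4) mod 2) = 5, which is [58, 58, 58, 58].

Derivation:
t=0: [29, 61, 8, 68]
t=1: [50, 46, 32, 43]
t=2: [58, 57, 54, 56]
t=3: [57, 58, 58, 58]
t=4: [57, 57, 57, 57]
t=5: [58, 58, 58, 58]
t=6: [57, 57, 57, 57]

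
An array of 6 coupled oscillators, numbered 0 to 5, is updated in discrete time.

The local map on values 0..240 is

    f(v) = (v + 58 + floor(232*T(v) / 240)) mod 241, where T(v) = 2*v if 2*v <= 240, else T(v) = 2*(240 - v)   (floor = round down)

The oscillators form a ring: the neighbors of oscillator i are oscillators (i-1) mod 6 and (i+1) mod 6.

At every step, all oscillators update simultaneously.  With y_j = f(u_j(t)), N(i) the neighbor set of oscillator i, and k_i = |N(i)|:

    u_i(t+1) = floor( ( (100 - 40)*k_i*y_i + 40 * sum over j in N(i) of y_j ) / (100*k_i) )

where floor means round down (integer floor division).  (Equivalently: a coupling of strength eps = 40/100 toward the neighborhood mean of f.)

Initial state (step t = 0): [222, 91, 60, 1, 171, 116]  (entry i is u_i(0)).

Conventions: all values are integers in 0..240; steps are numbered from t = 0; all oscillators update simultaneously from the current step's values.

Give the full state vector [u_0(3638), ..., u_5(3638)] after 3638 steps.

Simulating step by step:
t=0: [222, 91, 60, 1, 171, 116]
t=1: [91, 111, 169, 107, 116, 133]
t=2: [109, 126, 128, 134, 151, 141]
t=3: [144, 157, 160, 153, 144, 144]
t=4: [143, 135, 133, 138, 144, 146]
t=5: [148, 153, 155, 151, 146, 145]
t=6: [141, 138, 137, 140, 143, 144]
t=7: [149, 151, 152, 150, 147, 146]
t=8: [141, 140, 139, 141, 142, 143]
t=9: [148, 150, 150, 149, 148, 147]
t=10: [142, 141, 141, 141, 142, 142]
t=11: [148, 148, 149, 148, 148, 148]
t=12: [142, 141, 141, 141, 142, 142]

Answer: [142, 141, 141, 141, 142, 142]
Key observation: The state at step 10, [142, 141, 141, 141, 142, 142], reappears at step 12: the system is in a cycle of period 2 from step 10 on.  Therefore the state at step 3638 equals the state at step 10 + ((3638 - 10) mod 2) = 10, which is [142, 141, 141, 141, 142, 142].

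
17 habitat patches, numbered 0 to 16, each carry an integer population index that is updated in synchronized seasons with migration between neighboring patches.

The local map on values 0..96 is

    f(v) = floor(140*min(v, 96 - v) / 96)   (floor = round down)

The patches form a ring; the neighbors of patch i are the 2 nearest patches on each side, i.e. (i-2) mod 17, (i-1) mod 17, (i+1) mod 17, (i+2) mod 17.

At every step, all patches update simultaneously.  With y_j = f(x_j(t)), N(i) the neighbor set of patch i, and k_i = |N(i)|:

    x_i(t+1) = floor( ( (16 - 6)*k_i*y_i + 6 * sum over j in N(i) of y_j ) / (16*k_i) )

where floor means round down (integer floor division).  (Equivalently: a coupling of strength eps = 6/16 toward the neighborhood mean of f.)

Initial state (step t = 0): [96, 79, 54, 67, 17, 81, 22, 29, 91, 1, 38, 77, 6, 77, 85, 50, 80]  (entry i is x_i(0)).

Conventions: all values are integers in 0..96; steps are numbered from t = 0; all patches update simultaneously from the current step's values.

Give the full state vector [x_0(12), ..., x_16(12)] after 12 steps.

Answer: [64, 55, 46, 44, 45, 50, 58, 63, 64, 66, 65, 67, 68, 66, 63, 63, 63]

Derivation:
t=0: [96, 79, 54, 67, 17, 81, 22, 29, 91, 1, 38, 77, 6, 77, 85, 50, 80]
t=1: [16, 26, 46, 38, 29, 26, 28, 31, 16, 12, 38, 25, 16, 27, 21, 48, 24]
t=2: [33, 40, 56, 51, 44, 40, 38, 39, 29, 25, 43, 35, 29, 39, 34, 55, 36]
t=3: [51, 57, 58, 62, 62, 58, 55, 52, 45, 42, 54, 50, 46, 53, 50, 56, 52]
t=4: [62, 56, 54, 50, 51, 55, 58, 62, 63, 62, 62, 65, 65, 63, 65, 60, 63]
t=5: [51, 57, 60, 64, 63, 59, 55, 50, 48, 48, 48, 46, 45, 47, 46, 50, 49]
t=6: [63, 56, 52, 48, 49, 53, 59, 65, 68, 69, 69, 67, 66, 67, 67, 67, 66]
t=7: [49, 57, 62, 67, 65, 60, 53, 46, 41, 39, 39, 41, 42, 42, 42, 42, 44]
t=8: [64, 55, 50, 45, 47, 52, 59, 63, 59, 57, 57, 58, 60, 60, 61, 61, 63]
t=9: [49, 58, 64, 64, 65, 61, 54, 51, 53, 54, 55, 54, 52, 52, 50, 50, 49]
t=10: [64, 55, 48, 47, 47, 52, 59, 62, 61, 61, 60, 61, 63, 64, 66, 66, 66]
t=11: [48, 58, 66, 66, 66, 62, 54, 51, 51, 50, 51, 50, 48, 46, 43, 43, 44]
t=12: [64, 55, 46, 44, 45, 50, 58, 63, 64, 66, 65, 67, 68, 66, 63, 63, 63]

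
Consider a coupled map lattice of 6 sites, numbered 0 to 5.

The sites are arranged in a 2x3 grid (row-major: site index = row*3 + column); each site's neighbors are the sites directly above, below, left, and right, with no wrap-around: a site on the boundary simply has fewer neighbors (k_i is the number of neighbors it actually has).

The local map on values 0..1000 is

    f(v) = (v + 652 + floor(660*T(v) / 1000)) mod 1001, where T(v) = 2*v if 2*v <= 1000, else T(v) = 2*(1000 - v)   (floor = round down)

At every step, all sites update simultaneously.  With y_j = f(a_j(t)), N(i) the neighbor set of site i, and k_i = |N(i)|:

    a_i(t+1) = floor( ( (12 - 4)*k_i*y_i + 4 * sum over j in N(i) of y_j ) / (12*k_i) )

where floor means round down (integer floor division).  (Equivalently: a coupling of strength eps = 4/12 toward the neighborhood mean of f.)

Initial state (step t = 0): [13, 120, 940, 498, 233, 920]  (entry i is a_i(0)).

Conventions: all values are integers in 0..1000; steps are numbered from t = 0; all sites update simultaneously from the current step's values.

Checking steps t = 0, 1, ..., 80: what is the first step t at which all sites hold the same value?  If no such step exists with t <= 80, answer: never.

Simulating step by step:
t=0: [13, 120, 940, 498, 233, 920]  (not all equal)
t=1: [744, 791, 714, 682, 395, 594]  (not all equal)
t=2: [732, 704, 744, 717, 627, 738]  (not all equal)
t=3: [738, 745, 734, 745, 760, 739]  (not all equal)
t=4: [733, 732, 735, 731, 728, 733]  (not all equal)
t=5: [736, 736, 735, 737, 737, 736]  (not all equal)
t=6: [735, 735, 735, 735, 735, 735]  (all equal)

Answer: 6
Key observation: Synchronization is absorbing here: once all sites are equal they stay equal, and step 6 is the first all-equal step.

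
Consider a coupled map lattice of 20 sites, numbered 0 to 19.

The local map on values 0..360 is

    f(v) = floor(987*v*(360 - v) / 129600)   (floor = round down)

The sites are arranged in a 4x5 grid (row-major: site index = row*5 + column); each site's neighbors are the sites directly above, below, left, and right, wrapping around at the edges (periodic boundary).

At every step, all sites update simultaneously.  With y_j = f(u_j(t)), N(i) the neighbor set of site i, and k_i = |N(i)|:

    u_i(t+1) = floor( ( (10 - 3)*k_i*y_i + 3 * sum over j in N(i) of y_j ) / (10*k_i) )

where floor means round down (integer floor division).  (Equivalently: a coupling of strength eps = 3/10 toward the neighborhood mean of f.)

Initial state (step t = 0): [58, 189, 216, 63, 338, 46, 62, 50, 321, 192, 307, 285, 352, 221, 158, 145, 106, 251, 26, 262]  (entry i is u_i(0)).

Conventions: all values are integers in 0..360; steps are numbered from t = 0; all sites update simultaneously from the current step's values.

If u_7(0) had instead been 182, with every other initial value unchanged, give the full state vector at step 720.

Answer: [228, 229, 228, 228, 228, 229, 229, 228, 228, 228, 229, 229, 229, 228, 229, 229, 229, 228, 228, 228]
Key observation: The state at step 8, [228, 229, 228, 228, 228, 229, 229, 228, 228, 228, 229, 229, 229, 228, 229, 229, 229, 228, 228, 228], reappears at step 10: the system is in a cycle of period 2 from step 8 on.  Therefore the state at step 720 equals the state at step 8 + ((720 - 8) mod 2) = 8, which is [228, 229, 228, 228, 228, 229, 229, 228, 228, 228, 229, 229, 229, 228, 229, 229, 229, 228, 228, 228].

Derivation:
t=0: [58, 189, 216, 63, 338, 46, 62, 182, 321, 192, 307, 285, 352, 221, 158, 145, 106, 251, 26, 262]
t=1: [141, 225, 228, 133, 92, 125, 155, 209, 131, 209, 142, 150, 78, 194, 229, 215, 207, 185, 104, 181]
t=2: [230, 232, 231, 223, 202, 227, 238, 232, 231, 232, 234, 233, 189, 233, 232, 237, 240, 235, 213, 236]
t=3: [227, 225, 226, 232, 238, 227, 222, 227, 226, 227, 224, 225, 239, 227, 225, 222, 220, 225, 234, 225]
t=4: [228, 231, 229, 226, 223, 229, 232, 228, 229, 228, 231, 230, 223, 228, 230, 232, 233, 229, 225, 229]
t=5: [228, 226, 228, 229, 231, 227, 226, 228, 228, 228, 226, 227, 230, 229, 227, 226, 225, 228, 230, 228]
t=6: [228, 229, 229, 227, 226, 229, 229, 228, 228, 228, 229, 229, 227, 228, 229, 229, 230, 228, 227, 228]
t=7: [228, 228, 228, 229, 229, 228, 228, 228, 229, 228, 228, 228, 228, 228, 228, 228, 227, 228, 229, 228]
t=8: [228, 229, 228, 228, 228, 229, 229, 228, 228, 228, 229, 229, 229, 228, 229, 229, 229, 228, 228, 228]
t=9: [228, 228, 228, 229, 229, 228, 228, 228, 229, 228, 228, 228, 228, 228, 228, 228, 228, 228, 229, 228]
t=10: [228, 229, 228, 228, 228, 229, 229, 228, 228, 228, 229, 229, 229, 228, 229, 229, 229, 228, 228, 228]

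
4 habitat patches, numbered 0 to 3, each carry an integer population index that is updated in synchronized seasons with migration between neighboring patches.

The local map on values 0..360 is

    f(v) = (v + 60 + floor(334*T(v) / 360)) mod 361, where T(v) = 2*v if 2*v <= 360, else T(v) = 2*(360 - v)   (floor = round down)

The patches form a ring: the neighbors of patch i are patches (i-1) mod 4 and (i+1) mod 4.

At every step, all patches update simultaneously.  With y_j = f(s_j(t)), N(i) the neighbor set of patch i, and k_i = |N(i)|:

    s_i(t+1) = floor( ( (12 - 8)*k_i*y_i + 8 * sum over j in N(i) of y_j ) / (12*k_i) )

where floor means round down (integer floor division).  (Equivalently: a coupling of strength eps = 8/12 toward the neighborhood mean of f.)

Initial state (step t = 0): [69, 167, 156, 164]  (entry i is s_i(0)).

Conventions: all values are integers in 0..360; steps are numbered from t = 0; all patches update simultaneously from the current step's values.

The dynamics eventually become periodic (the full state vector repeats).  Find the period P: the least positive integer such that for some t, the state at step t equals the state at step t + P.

Simulating step by step:
t=0: [69, 167, 156, 164]
t=1: [199, 192, 162, 189]
t=2: [201, 186, 189, 187]
t=3: [203, 202, 206, 202]
t=4: [193, 192, 192, 192]
t=5: [201, 201, 202, 201]
t=6: [195, 194, 194, 194]
t=7: [200, 200, 201, 200]
t=8: [195, 195, 195, 195]
t=9: [200, 200, 200, 200]
t=10: [195, 195, 195, 195]

Answer: 2
Key observation: The state at step 8, [195, 195, 195, 195], reappears at step 10 — and no state repeats earlier — so the cycle the system enters has period 2.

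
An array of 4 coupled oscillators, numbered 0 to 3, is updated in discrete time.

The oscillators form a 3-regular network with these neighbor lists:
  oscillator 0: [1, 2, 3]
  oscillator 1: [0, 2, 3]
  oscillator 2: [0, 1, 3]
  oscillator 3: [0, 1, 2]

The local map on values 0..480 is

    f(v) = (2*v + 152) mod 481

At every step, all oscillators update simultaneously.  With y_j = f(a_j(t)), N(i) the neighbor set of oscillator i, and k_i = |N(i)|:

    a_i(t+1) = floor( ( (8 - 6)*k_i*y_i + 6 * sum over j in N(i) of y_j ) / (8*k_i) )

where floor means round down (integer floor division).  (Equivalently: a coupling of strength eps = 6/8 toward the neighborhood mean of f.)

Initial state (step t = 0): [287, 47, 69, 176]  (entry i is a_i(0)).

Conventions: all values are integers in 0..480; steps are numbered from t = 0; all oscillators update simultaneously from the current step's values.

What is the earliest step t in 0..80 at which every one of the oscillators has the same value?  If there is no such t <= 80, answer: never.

Answer: 1
Key observation: Synchronization is absorbing here: once all oscillators are equal they stay equal, and step 1 is the first all-equal step.

Derivation:
t=0: [287, 47, 69, 176]  (not all equal)
t=1: [201, 201, 201, 201]  (all equal)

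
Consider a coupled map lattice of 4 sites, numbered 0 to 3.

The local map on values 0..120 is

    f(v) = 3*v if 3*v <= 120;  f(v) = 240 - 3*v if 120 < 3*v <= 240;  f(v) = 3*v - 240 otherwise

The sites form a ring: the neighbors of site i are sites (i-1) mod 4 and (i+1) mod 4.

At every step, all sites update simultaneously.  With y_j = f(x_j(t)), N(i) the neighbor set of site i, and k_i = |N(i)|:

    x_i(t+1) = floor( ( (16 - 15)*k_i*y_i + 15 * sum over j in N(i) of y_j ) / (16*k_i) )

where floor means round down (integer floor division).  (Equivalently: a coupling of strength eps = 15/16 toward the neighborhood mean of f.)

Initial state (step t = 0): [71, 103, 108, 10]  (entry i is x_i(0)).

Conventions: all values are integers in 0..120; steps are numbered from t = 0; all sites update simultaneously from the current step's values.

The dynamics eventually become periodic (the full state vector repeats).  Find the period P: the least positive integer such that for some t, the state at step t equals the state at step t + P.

Simulating step by step:
t=0: [71, 103, 108, 10]
t=1: [48, 56, 51, 53]
t=2: [77, 90, 77, 90]
t=3: [28, 10, 28, 10]
t=4: [33, 80, 33, 80]
t=5: [6, 92, 6, 92]
t=6: [34, 19, 34, 19]
t=7: [59, 99, 59, 99]
t=8: [57, 62, 57, 62]
t=9: [54, 68, 54, 68]
t=10: [38, 75, 38, 75]
t=11: [21, 107, 21, 107]
t=12: [79, 64, 79, 64]
t=13: [45, 5, 45, 5]
t=14: [20, 99, 20, 99]
t=15: [57, 59, 57, 59]
t=16: [63, 68, 63, 68]
t=17: [36, 50, 36, 50]
t=18: [91, 106, 91, 106]
t=19: [75, 35, 75, 35]
t=20: [99, 20, 99, 20]
t=21: [59, 57, 59, 57]
t=22: [68, 63, 68, 63]
t=23: [50, 36, 50, 36]
t=24: [106, 91, 106, 91]
t=25: [35, 75, 35, 75]
t=26: [20, 99, 20, 99]

Answer: 12
Key observation: The state at step 14, [20, 99, 20, 99], reappears at step 26 — and no state repeats earlier — so the cycle the system enters has period 12.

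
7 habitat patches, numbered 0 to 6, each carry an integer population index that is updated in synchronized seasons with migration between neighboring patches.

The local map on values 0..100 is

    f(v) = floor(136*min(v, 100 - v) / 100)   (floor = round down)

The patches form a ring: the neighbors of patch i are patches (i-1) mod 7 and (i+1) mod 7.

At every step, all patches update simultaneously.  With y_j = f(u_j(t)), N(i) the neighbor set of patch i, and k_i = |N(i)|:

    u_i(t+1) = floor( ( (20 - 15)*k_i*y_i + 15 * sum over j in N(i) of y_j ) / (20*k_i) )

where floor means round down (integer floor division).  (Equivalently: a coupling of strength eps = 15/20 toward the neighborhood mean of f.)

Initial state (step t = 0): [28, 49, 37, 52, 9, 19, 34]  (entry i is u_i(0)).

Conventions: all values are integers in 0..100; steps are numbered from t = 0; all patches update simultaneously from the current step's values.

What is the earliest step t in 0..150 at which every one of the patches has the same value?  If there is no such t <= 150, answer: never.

Answer: never
Key observation: The state at step 7 reappears at step 11 — the system is in a cycle of period 4 from step 7 on.  No step 0..11 is synchronized, and the cycle repeats forever, so no step up to 150 (or ever) has all patches equal.

Derivation:
t=0: [28, 49, 37, 52, 9, 19, 34]  (not all equal)
t=1: [51, 49, 61, 39, 36, 28, 35]  (not all equal)
t=2: [58, 61, 57, 51, 46, 45, 50]  (not all equal)
t=3: [59, 56, 59, 61, 63, 64, 61]  (not all equal)
t=4: [55, 56, 55, 52, 50, 50, 51]  (not all equal)
t=5: [62, 60, 61, 64, 66, 67, 64]  (not all equal)
t=6: [51, 52, 51, 49, 46, 46, 47]  (not all equal)
t=7: [64, 65, 65, 64, 63, 62, 63]  (not all equal)
t=8: [48, 47, 47, 48, 49, 50, 49]  (not all equal)
t=9: [64, 63, 63, 64, 66, 66, 66]  (not all equal)
t=10: [48, 49, 49, 48, 46, 46, 46]  (not all equal)
t=11: [64, 65, 65, 64, 63, 62, 63]  (not all equal)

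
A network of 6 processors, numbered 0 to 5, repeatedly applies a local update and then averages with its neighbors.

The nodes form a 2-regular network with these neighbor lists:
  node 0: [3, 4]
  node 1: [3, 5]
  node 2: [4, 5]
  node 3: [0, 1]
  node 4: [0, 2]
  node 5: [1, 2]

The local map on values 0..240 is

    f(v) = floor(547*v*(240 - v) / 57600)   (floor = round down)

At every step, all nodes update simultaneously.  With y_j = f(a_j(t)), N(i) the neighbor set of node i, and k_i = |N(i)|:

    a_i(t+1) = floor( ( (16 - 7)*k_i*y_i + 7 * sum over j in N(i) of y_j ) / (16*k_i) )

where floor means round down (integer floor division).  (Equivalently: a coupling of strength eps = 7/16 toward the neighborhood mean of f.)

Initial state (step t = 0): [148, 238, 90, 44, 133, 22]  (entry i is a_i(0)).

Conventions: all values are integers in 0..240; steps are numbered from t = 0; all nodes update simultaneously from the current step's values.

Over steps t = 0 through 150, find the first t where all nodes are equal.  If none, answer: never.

Answer: 5
Key observation: Synchronization is absorbing here: once all nodes are equal they stay equal, and step 5 is the first all-equal step.

Derivation:
t=0: [148, 238, 90, 44, 133, 22]  (not all equal)
t=1: [119, 29, 111, 74, 132, 54]  (not all equal)
t=2: [131, 78, 126, 107, 135, 95]  (not all equal)
t=3: [134, 124, 134, 131, 134, 128]  (not all equal)
t=4: [134, 135, 134, 135, 134, 135]  (not all equal)
t=5: [134, 134, 134, 134, 134, 134]  (all equal)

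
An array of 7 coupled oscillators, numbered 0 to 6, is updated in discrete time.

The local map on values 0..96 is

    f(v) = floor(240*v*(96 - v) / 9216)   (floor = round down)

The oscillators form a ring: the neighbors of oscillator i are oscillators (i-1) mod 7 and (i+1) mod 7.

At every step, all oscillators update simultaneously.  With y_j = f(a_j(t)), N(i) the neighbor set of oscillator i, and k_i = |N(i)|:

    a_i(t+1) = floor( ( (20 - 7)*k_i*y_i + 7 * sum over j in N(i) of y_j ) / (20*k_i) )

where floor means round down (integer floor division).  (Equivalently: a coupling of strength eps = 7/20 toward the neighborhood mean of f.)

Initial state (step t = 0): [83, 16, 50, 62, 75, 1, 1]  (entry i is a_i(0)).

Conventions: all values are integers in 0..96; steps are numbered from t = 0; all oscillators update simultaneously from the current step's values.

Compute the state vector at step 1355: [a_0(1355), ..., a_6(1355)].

Answer: [57, 57, 57, 57, 57, 57, 57]
Key observation: The state at step 7, [57, 57, 57, 57, 57, 57, 57], reappears at step 8: the system is in a cycle of period 1 from step 7 on.  Therefore the state at step 1355 equals the state at step 7 + ((1355 - 7) mod 1) = 7, which is [57, 57, 57, 57, 57, 57, 57].

Derivation:
t=0: [83, 16, 50, 62, 75, 1, 1]
t=1: [24, 36, 53, 52, 36, 8, 6]
t=2: [41, 54, 58, 58, 49, 23, 20]
t=3: [54, 58, 57, 57, 55, 45, 43]
t=4: [58, 57, 57, 57, 58, 58, 59]
t=5: [56, 57, 57, 57, 57, 56, 56]
t=6: [57, 57, 57, 57, 57, 57, 58]
t=7: [57, 57, 57, 57, 57, 57, 57]
t=8: [57, 57, 57, 57, 57, 57, 57]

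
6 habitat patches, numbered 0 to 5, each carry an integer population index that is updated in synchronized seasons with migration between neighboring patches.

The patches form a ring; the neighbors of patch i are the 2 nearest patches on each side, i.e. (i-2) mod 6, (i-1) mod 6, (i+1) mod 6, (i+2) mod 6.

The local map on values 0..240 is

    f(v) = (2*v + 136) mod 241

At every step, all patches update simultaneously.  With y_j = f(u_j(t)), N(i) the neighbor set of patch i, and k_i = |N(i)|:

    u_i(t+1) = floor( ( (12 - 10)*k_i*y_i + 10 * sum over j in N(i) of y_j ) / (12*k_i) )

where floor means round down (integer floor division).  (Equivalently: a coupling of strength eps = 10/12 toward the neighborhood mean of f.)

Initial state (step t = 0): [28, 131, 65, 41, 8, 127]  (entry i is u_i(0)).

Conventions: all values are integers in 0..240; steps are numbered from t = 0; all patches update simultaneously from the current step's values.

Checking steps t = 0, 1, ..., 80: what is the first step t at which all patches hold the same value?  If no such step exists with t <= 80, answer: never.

Simulating step by step:
t=0: [28, 131, 65, 41, 8, 127]  (not all equal)
t=1: [132, 147, 153, 136, 147, 174]  (not all equal)
t=2: [147, 141, 180, 148, 141, 147]  (not all equal)
t=3: [147, 150, 155, 147, 150, 184]  (not all equal)
t=4: [160, 158, 194, 160, 158, 163]  (not all equal)
t=5: [178, 179, 184, 178, 179, 214]  (not all equal)
t=6: [28, 27, 12, 28, 27, 22]  (not all equal)
t=7: [182, 182, 185, 182, 182, 189]  (not all equal)
t=8: [22, 22, 19, 22, 22, 20]  (not all equal)
t=9: [177, 177, 179, 177, 177, 179]  (not all equal)
t=10: [9, 9, 8, 9, 9, 8]  (not all equal)
t=11: [153, 153, 153, 153, 153, 153]  (all equal)

Answer: 11
Key observation: Synchronization is absorbing here: once all patches are equal they stay equal, and step 11 is the first all-equal step.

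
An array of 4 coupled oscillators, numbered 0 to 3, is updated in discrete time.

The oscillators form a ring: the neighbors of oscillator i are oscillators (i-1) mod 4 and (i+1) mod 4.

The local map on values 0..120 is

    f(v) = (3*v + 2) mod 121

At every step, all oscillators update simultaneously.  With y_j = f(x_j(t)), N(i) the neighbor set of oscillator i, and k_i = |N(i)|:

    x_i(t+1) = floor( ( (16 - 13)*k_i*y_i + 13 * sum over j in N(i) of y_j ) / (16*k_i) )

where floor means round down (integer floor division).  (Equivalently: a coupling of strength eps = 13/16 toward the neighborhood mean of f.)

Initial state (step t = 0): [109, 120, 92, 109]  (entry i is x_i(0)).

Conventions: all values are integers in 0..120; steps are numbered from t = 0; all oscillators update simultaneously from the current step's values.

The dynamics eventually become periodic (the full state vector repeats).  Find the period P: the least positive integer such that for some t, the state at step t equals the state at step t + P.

Simulating step by step:
t=0: [109, 120, 92, 109]
t=1: [100, 72, 90, 66]
t=2: [82, 54, 77, 51]
t=3: [32, 56, 52, 54]
t=4: [55, 64, 44, 62]
t=5: [65, 37, 59, 36]
t=6: [104, 75, 101, 75]
t=7: [99, 74, 97, 74]
t=8: [94, 63, 93, 63]
t=9: [64, 46, 64, 46]
t=10: [29, 62, 29, 62]
t=11: [71, 84, 71, 84]
t=12: [27, 78, 27, 78]
t=13: [109, 89, 109, 89]
t=14: [38, 75, 38, 75]
t=15: [107, 114, 107, 114]
t=16: [98, 84, 98, 84]
t=17: [19, 46, 19, 46]
t=18: [26, 51, 26, 51]
t=19: [42, 71, 42, 71]
t=20: [77, 23, 77, 23]
t=21: [78, 104, 78, 104]
t=22: [80, 106, 80, 106]
t=23: [63, 14, 63, 14]
t=24: [48, 65, 48, 65]
t=25: [66, 34, 66, 34]
t=26: [99, 83, 99, 83]
t=27: [18, 48, 18, 48]
t=28: [30, 50, 30, 50]
t=29: [42, 80, 42, 80]
t=30: [1, 5, 1, 5]
t=31: [14, 7, 14, 7]
t=32: [26, 40, 26, 40]
t=33: [15, 65, 15, 65]
t=34: [70, 52, 70, 52]
t=35: [47, 80, 47, 80]
t=36: [4, 17, 4, 17]
t=37: [45, 21, 45, 21]
t=38: [55, 25, 55, 25]
t=39: [71, 51, 71, 51]
t=40: [45, 82, 45, 82]
t=41: [7, 14, 7, 14]
t=42: [40, 26, 40, 26]
t=43: [65, 15, 65, 15]
t=44: [52, 70, 52, 70]
t=45: [80, 47, 80, 47]
t=46: [17, 4, 17, 4]
t=47: [21, 45, 21, 45]
t=48: [25, 55, 25, 55]
t=49: [51, 71, 51, 71]
t=50: [82, 45, 82, 45]
t=51: [14, 7, 14, 7]

Answer: 20
Key observation: The state at step 31, [14, 7, 14, 7], reappears at step 51 — and no state repeats earlier — so the cycle the system enters has period 20.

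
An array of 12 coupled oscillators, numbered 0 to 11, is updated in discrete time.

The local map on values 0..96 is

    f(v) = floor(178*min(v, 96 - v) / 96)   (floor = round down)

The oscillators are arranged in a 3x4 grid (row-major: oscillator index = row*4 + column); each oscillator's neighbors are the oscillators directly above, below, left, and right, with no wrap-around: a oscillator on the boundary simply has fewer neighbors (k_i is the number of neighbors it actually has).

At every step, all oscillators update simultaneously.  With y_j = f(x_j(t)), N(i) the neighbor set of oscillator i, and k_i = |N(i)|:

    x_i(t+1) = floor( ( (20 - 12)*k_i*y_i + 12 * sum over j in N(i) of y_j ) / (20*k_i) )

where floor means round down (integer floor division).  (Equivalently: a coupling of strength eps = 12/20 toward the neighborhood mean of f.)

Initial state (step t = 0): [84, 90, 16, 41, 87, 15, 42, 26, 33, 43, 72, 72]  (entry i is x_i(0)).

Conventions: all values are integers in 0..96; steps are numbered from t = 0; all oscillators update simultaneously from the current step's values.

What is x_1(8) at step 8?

Answer: x_1(8) = 68

Derivation:
t=0: [84, 90, 16, 41, 87, 15, 42, 26, 33, 43, 72, 72]
t=1: [16, 20, 44, 53, 28, 38, 53, 58, 52, 58, 57, 45]
t=2: [38, 50, 71, 76, 56, 63, 75, 76, 68, 72, 75, 75]
t=3: [75, 69, 50, 39, 66, 60, 42, 37, 55, 47, 39, 37]
t=4: [46, 57, 73, 74, 58, 66, 74, 70, 73, 77, 75, 69]
t=5: [76, 65, 47, 43, 64, 54, 43, 45, 48, 41, 40, 45]
t=6: [49, 63, 77, 82, 64, 71, 79, 81, 76, 78, 77, 80]
t=7: [70, 58, 37, 28, 57, 46, 33, 27, 42, 36, 32, 30]
t=8: [61, 68, 63, 55, 70, 74, 63, 53, 72, 70, 60, 54]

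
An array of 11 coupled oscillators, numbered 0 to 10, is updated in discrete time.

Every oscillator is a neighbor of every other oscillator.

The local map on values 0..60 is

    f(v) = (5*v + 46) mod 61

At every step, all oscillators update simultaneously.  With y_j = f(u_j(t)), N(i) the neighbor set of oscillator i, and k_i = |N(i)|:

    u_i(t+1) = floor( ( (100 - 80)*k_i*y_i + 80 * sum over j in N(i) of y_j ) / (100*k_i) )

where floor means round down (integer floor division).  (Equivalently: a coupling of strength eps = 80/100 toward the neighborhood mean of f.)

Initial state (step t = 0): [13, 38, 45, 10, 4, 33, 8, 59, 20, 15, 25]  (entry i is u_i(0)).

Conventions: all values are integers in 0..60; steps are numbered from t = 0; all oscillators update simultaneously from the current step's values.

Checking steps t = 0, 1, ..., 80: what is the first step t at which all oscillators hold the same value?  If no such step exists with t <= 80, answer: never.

Answer: 8
Key observation: Synchronization is absorbing here: once all oscillators are equal they stay equal, and step 8 is the first all-equal step.

Derivation:
t=0: [13, 38, 45, 10, 4, 33, 8, 59, 20, 15, 25]  (not all equal)
t=1: [37, 37, 34, 35, 31, 34, 34, 35, 34, 38, 37]  (not all equal)
t=2: [39, 39, 37, 38, 36, 37, 37, 38, 37, 40, 39]  (not all equal)
t=3: [48, 48, 47, 47, 46, 47, 47, 47, 47, 41, 48]  (not all equal)
t=4: [36, 36, 35, 35, 34, 35, 35, 35, 35, 31, 36]  (not all equal)
t=5: [37, 37, 37, 37, 36, 37, 37, 37, 37, 34, 37]  (not all equal)
t=6: [46, 46, 46, 46, 45, 46, 46, 46, 46, 44, 46]  (not all equal)
t=7: [30, 30, 30, 30, 30, 30, 30, 30, 30, 29, 30]  (not all equal)
t=8: [12, 12, 12, 12, 12, 12, 12, 12, 12, 12, 12]  (all equal)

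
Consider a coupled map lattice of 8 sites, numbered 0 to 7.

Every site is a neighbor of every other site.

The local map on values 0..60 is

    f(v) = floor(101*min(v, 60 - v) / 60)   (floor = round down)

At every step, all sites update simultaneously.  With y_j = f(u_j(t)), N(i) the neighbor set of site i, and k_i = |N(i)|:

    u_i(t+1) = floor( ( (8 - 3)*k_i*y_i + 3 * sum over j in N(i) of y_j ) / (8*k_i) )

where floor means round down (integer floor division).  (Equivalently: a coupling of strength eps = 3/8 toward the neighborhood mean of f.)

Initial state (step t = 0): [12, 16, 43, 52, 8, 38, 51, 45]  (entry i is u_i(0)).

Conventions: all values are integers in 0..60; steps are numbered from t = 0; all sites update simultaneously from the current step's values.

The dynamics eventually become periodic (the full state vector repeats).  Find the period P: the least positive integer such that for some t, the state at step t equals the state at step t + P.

Answer: 4
Key observation: The state at step 7, [40, 44, 46, 44, 44, 44, 43, 43], reappears at step 11 — and no state repeats earlier — so the cycle the system enters has period 4.

Derivation:
t=0: [12, 16, 43, 52, 8, 38, 51, 45]
t=1: [20, 24, 25, 16, 16, 30, 18, 23]
t=2: [34, 38, 39, 30, 30, 43, 32, 36]
t=3: [42, 38, 37, 46, 46, 33, 44, 40]
t=4: [30, 34, 35, 26, 26, 39, 28, 32]
t=5: [47, 43, 42, 43, 43, 38, 45, 45]
t=6: [23, 27, 29, 27, 27, 33, 26, 26]
t=7: [40, 44, 46, 44, 44, 44, 43, 43]
t=8: [30, 26, 24, 26, 26, 26, 27, 27]
t=9: [47, 43, 41, 43, 43, 43, 44, 44]
t=10: [23, 27, 29, 27, 27, 27, 26, 26]
t=11: [40, 44, 46, 44, 44, 44, 43, 43]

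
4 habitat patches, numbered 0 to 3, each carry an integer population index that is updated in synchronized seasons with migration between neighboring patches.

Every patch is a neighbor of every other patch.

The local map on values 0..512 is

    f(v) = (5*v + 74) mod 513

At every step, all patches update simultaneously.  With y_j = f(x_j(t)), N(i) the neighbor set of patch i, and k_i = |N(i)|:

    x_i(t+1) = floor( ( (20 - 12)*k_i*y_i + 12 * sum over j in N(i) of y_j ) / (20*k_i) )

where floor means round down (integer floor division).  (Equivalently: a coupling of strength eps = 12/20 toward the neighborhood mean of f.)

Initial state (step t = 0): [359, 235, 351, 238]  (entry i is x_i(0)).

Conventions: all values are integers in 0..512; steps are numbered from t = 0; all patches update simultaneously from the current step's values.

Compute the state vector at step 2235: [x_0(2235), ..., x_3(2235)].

Simulating step by step:
t=0: [359, 235, 351, 238]
t=1: [282, 260, 274, 263]
t=2: [409, 387, 401, 390]
t=3: [223, 303, 215, 306]
t=4: [112, 90, 104, 93]
t=5: [72, 50, 64, 53]
t=6: [385, 363, 377, 366]
t=7: [411, 389, 403, 392]
t=8: [233, 313, 225, 316]
t=9: [162, 140, 154, 143]
t=10: [322, 300, 314, 303]
t=11: [96, 74, 88, 77]
t=12: [197, 277, 189, 280]
t=13: [290, 370, 385, 373]
t=14: [448, 425, 440, 428]
t=15: [211, 188, 203, 191]
t=16: [154, 234, 146, 134]
t=17: [280, 257, 272, 260]
t=18: [397, 374, 389, 377]
t=19: [263, 343, 358, 346]
t=20: [313, 290, 305, 293]
t=21: [151, 231, 143, 131]
t=22: [265, 242, 257, 245]
t=23: [322, 299, 314, 302]
t=24: [94, 71, 86, 74]
t=25: [287, 367, 382, 370]
t=26: [433, 410, 425, 413]
t=27: [136, 113, 128, 116]
t=28: [190, 167, 182, 170]
t=29: [460, 437, 452, 440]
t=30: [271, 248, 263, 251]
t=31: [352, 329, 344, 332]
t=32: [244, 221, 236, 224]
t=33: [217, 194, 209, 197]
t=34: [82, 59, 74, 62]
t=35: [433, 410, 425, 413]

Answer: [271, 248, 263, 251]
Key observation: The state at step 26, [433, 410, 425, 413], reappears at step 35: the system is in a cycle of period 9 from step 26 on.  Therefore the state at step 2235 equals the state at step 26 + ((2235 - 26) mod 9) = 30, which is [271, 248, 263, 251].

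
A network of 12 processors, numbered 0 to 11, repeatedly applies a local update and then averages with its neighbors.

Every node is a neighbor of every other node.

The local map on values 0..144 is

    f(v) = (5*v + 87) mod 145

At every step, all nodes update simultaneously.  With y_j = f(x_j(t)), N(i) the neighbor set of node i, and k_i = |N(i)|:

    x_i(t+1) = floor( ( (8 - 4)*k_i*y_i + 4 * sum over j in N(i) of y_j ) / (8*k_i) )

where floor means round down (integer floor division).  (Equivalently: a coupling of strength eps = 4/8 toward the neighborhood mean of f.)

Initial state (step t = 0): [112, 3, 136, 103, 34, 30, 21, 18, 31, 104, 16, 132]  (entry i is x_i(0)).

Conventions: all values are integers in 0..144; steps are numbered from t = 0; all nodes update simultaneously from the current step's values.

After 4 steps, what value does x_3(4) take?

Answer: x_3(4) = 56

Derivation:
t=0: [112, 3, 136, 103, 34, 30, 21, 18, 31, 104, 16, 132]
t=1: [61, 77, 50, 41, 82, 72, 52, 45, 75, 43, 41, 41]
t=2: [63, 34, 38, 18, 45, 22, 43, 27, 29, 22, 18, 18]
t=3: [85, 85, 94, 48, 44, 57, 39, 69, 73, 57, 48, 48]
t=4: [74, 74, 94, 56, 47, 76, 101, 103, 47, 76, 56, 56]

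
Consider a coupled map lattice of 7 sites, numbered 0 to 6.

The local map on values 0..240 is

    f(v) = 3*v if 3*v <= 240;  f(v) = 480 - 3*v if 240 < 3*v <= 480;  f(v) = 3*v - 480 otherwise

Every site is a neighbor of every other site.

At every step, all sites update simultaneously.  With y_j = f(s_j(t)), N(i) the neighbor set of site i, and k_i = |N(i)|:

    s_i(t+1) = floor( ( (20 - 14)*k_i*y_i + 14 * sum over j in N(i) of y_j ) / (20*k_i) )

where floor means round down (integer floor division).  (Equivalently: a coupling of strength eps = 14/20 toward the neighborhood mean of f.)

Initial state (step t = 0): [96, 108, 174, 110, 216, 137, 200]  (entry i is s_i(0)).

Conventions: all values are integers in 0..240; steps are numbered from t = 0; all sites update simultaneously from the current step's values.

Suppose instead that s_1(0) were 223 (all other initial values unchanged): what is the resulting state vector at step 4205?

Answer: [222, 222, 223, 222, 222, 223, 222]
Key observation: The state at step 9, [222, 222, 223, 222, 222, 223, 222], reappears at step 13: the system is in a cycle of period 4 from step 9 on.  Therefore the state at step 4205 equals the state at step 9 + ((4205 - 9) mod 4) = 9, which is [222, 222, 223, 222, 222, 223, 222].

Derivation:
t=0: [96, 223, 174, 110, 216, 137, 200]
t=1: [143, 143, 116, 136, 139, 121, 130]
t=2: [76, 76, 91, 80, 78, 88, 83]
t=3: [226, 226, 222, 228, 227, 224, 227]
t=4: [197, 197, 195, 198, 197, 196, 197]
t=5: [110, 110, 109, 110, 110, 109, 110]
t=6: [150, 150, 151, 150, 150, 151, 150]
t=7: [29, 29, 28, 29, 29, 28, 29]
t=8: [86, 86, 85, 86, 86, 85, 86]
t=9: [222, 222, 223, 222, 222, 223, 222]
t=10: [186, 186, 187, 186, 186, 187, 186]
t=11: [78, 78, 79, 78, 78, 79, 78]
t=12: [234, 234, 235, 234, 234, 235, 234]
t=13: [222, 222, 223, 222, 222, 223, 222]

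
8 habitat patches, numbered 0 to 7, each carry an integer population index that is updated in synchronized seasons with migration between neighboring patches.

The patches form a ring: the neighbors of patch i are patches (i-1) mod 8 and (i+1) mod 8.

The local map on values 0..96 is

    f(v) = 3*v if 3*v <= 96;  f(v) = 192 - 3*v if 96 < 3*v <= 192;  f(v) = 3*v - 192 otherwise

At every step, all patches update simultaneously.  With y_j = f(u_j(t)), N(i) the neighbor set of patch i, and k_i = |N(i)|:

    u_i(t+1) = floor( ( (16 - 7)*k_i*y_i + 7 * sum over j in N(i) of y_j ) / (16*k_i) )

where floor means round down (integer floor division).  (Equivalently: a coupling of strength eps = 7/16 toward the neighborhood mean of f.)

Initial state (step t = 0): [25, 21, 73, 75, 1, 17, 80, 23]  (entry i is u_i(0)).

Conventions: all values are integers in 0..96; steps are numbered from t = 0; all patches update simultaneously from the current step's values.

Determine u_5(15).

Answer: u_5(15) = 66

Derivation:
t=0: [25, 21, 73, 75, 1, 17, 80, 23]
t=1: [71, 57, 36, 25, 20, 39, 53, 65]
t=2: [17, 34, 68, 73, 66, 62, 35, 13]
t=3: [56, 64, 32, 19, 10, 23, 58, 52]
t=4: [21, 26, 66, 59, 44, 49, 33, 29]
t=5: [71, 58, 23, 22, 46, 58, 81, 83]
t=6: [28, 29, 57, 64, 48, 33, 45, 47]
t=7: [77, 71, 30, 15, 47, 75, 63, 59]
t=8: [29, 40, 65, 56, 45, 30, 12, 17]
t=9: [75, 60, 22, 26, 57, 70, 51, 55]
t=10: [27, 28, 56, 62, 32, 23, 31, 30]
t=11: [83, 70, 33, 29, 70, 80, 87, 88]
t=12: [51, 42, 75, 73, 39, 46, 65, 68]
t=13: [39, 52, 38, 38, 59, 47, 16, 15]
t=14: [59, 53, 68, 64, 36, 42, 48, 52]
t=15: [23, 24, 13, 21, 61, 66, 49, 34]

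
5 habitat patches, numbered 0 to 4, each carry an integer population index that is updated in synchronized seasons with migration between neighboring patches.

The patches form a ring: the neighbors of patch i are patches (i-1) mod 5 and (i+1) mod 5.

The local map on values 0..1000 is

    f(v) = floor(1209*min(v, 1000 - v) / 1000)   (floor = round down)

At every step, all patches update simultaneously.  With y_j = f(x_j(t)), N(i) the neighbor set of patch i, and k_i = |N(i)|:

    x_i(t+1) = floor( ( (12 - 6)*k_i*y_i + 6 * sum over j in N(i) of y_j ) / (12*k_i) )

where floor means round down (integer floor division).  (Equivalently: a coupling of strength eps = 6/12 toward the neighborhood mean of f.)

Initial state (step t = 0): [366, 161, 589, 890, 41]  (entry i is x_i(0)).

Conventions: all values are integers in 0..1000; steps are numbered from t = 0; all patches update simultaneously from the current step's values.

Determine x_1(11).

Answer: x_1(11) = 576

Derivation:
t=0: [366, 161, 589, 890, 41]
t=1: [281, 331, 329, 202, 168]
t=2: [320, 384, 359, 272, 247]
t=3: [383, 437, 415, 347, 327]
t=4: [462, 505, 487, 433, 418]
t=5: [554, 585, 574, 534, 522]
t=6: [539, 514, 523, 554, 564]
t=7: [557, 576, 569, 545, 537]
t=8: [535, 520, 526, 545, 550]
t=9: [562, 573, 569, 554, 550]
t=10: [529, 520, 524, 535, 539]
t=11: [568, 576, 573, 564, 561]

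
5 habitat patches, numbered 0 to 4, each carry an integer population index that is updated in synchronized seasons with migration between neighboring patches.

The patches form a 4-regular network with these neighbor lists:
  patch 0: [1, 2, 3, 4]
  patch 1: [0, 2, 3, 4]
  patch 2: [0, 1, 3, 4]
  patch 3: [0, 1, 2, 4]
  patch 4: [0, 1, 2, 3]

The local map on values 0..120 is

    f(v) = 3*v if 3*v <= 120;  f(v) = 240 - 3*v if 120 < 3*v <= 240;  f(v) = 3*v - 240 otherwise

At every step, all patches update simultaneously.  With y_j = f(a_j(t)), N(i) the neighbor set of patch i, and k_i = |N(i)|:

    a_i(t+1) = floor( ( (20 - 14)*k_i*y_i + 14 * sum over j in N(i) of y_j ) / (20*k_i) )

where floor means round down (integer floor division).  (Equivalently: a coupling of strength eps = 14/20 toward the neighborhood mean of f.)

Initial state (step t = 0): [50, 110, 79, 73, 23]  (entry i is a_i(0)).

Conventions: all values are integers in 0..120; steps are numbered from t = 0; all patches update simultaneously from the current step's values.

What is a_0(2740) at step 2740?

Answer: a_0(2740) = 108
Key observation: The state at step 5, [84, 84, 84, 84, 84], reappears at step 9: the system is in a cycle of period 4 from step 5 on.  Therefore the state at step 2740 equals the state at step 5 + ((2740 - 5) mod 4) = 8, which is [108, 108, 108, 108, 108].

Derivation:
t=0: [50, 110, 79, 73, 23]
t=1: [59, 59, 48, 50, 56]
t=2: [75, 75, 79, 78, 76]
t=3: [10, 10, 9, 9, 10]
t=4: [28, 28, 28, 28, 28]
t=5: [84, 84, 84, 84, 84]
t=6: [12, 12, 12, 12, 12]
t=7: [36, 36, 36, 36, 36]
t=8: [108, 108, 108, 108, 108]
t=9: [84, 84, 84, 84, 84]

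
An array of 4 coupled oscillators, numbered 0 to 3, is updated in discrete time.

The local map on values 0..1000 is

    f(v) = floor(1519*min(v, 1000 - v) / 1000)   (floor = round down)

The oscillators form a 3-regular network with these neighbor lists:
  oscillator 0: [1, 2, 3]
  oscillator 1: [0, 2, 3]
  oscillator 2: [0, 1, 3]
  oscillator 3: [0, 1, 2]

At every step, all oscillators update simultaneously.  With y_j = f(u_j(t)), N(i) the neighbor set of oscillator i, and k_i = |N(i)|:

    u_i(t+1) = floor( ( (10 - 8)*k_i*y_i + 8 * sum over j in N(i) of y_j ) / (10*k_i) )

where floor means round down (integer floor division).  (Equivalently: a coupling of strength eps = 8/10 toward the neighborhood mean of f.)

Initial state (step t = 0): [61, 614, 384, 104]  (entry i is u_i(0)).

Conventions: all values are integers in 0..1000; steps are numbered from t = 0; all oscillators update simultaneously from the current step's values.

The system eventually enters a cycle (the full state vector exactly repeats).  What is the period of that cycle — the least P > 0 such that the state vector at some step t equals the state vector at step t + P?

Simulating step by step:
t=0: [61, 614, 384, 104]
t=1: [372, 339, 339, 367]
t=2: [535, 539, 539, 536]
t=3: [702, 702, 702, 702]
t=4: [452, 452, 452, 452]
t=5: [686, 686, 686, 686]
t=6: [476, 476, 476, 476]
t=7: [723, 723, 723, 723]
t=8: [420, 420, 420, 420]
t=9: [637, 637, 637, 637]
t=10: [551, 551, 551, 551]
t=11: [682, 682, 682, 682]
t=12: [483, 483, 483, 483]
t=13: [733, 733, 733, 733]
t=14: [405, 405, 405, 405]
t=15: [615, 615, 615, 615]
t=16: [584, 584, 584, 584]
t=17: [631, 631, 631, 631]
t=18: [560, 560, 560, 560]
t=19: [668, 668, 668, 668]
t=20: [504, 504, 504, 504]
t=21: [753, 753, 753, 753]
t=22: [375, 375, 375, 375]
t=23: [569, 569, 569, 569]
t=24: [654, 654, 654, 654]
t=25: [525, 525, 525, 525]
t=26: [721, 721, 721, 721]
t=27: [423, 423, 423, 423]
t=28: [642, 642, 642, 642]
t=29: [543, 543, 543, 543]
t=30: [694, 694, 694, 694]
t=31: [464, 464, 464, 464]
t=32: [704, 704, 704, 704]
t=33: [449, 449, 449, 449]
t=34: [682, 682, 682, 682]

Answer: 23
Key observation: The state at step 11, [682, 682, 682, 682], reappears at step 34 — and no state repeats earlier — so the cycle the system enters has period 23.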